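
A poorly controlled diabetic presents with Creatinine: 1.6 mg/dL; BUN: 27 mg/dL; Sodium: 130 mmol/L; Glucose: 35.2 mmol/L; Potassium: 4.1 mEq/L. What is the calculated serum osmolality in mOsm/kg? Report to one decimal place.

Calculated osmolality = 2·Na + glucose + BUN/2.8
= 2·130 + 35.2 + 27/2.8
= 260 + 35.20 + 9.64
= 304.84 mOsm/kg

304.8 mOsm/kg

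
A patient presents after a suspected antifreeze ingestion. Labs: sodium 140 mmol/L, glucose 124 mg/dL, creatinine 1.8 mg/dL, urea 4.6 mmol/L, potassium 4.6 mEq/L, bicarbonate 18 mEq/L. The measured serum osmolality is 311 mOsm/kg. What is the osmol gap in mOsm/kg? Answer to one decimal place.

19.5 mOsm/kg

Calculated osmolality = 2·Na + glucose/18 + urea
= 2·140 + 124/18 + 4.6
= 280 + 6.89 + 4.60
= 291.49 mOsm/kg ≈ 291.5 mOsm/kg
Osmolar gap = measured − calculated = 311 − 291.5 = 19.5 mOsm/kg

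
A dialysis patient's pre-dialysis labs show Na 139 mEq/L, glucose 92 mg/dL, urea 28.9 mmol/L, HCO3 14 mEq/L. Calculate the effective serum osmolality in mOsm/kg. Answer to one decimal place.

283.1 mOsm/kg

Effective osmolality excludes urea (freely permeant across cell membranes):
2·Na + glucose/18
= 2·139 + 92/18
= 278 + 5.11
= 283.11 mOsm/kg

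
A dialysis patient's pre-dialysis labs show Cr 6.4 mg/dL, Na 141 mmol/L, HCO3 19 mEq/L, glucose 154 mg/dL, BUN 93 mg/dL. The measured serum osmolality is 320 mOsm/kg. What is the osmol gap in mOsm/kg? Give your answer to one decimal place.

-3.8 mOsm/kg

Calculated osmolality = 2·Na + glucose/18 + BUN/2.8
= 2·141 + 154/18 + 93/2.8
= 282 + 8.56 + 33.21
= 323.77 mOsm/kg ≈ 323.8 mOsm/kg
Osmolar gap = measured − calculated = 320 − 323.8 = -3.8 mOsm/kg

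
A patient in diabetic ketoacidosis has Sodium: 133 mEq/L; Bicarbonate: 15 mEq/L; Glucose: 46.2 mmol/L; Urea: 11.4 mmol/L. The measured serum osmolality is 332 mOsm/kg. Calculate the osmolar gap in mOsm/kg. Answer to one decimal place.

Calculated osmolality = 2·Na + glucose + urea
= 2·133 + 46.2 + 11.4
= 266 + 46.20 + 11.40
= 323.6 mOsm/kg ≈ 323.6 mOsm/kg
Osmolar gap = measured − calculated = 332 − 323.6 = 8.4 mOsm/kg

8.4 mOsm/kg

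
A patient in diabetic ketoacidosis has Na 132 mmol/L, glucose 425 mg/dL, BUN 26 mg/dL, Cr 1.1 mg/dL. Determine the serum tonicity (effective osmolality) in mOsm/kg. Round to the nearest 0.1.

Effective osmolality excludes urea (freely permeant across cell membranes):
2·Na + glucose/18
= 2·132 + 425/18
= 264 + 23.61
= 287.61 mOsm/kg

287.6 mOsm/kg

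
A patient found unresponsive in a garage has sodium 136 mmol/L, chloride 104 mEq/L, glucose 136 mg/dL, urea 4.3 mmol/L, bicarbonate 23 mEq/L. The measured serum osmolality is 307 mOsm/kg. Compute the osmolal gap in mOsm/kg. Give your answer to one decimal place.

23.1 mOsm/kg

Calculated osmolality = 2·Na + glucose/18 + urea
= 2·136 + 136/18 + 4.3
= 272 + 7.56 + 4.30
= 283.86 mOsm/kg ≈ 283.9 mOsm/kg
Osmolar gap = measured − calculated = 307 − 283.9 = 23.1 mOsm/kg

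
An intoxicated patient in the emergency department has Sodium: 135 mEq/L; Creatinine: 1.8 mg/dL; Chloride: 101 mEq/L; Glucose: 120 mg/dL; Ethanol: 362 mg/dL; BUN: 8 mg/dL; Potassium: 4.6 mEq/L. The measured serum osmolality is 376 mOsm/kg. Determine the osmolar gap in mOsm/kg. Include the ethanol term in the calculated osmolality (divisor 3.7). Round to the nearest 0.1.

Calculated osmolality = 2·Na + glucose/18 + BUN/2.8 + ethanol/3.7
= 2·135 + 120/18 + 8/2.8 + 362/3.7
= 270 + 6.67 + 2.86 + 97.84
= 377.37 mOsm/kg ≈ 377.4 mOsm/kg
Osmolar gap = measured − calculated = 376 − 377.4 = -1.4 mOsm/kg

-1.4 mOsm/kg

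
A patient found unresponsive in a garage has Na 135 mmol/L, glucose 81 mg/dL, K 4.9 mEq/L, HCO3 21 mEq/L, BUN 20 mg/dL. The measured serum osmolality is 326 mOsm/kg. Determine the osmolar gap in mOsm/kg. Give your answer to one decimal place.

44.4 mOsm/kg

Calculated osmolality = 2·Na + glucose/18 + BUN/2.8
= 2·135 + 81/18 + 20/2.8
= 270 + 4.50 + 7.14
= 281.64 mOsm/kg ≈ 281.6 mOsm/kg
Osmolar gap = measured − calculated = 326 − 281.6 = 44.4 mOsm/kg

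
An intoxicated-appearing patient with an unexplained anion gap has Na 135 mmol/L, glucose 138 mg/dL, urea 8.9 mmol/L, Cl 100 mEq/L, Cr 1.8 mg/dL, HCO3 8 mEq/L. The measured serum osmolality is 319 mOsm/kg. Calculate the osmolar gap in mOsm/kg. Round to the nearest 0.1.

Calculated osmolality = 2·Na + glucose/18 + urea
= 2·135 + 138/18 + 8.9
= 270 + 7.67 + 8.90
= 286.57 mOsm/kg ≈ 286.6 mOsm/kg
Osmolar gap = measured − calculated = 319 − 286.6 = 32.4 mOsm/kg

32.4 mOsm/kg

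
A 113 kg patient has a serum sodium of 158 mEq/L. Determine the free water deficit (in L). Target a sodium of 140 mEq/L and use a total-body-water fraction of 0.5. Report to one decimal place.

TBW = 0.5 · 113 = 56.5 L
Free water deficit = TBW · (Na/140 − 1)
= 56.5 · (158/140 − 1)
= 56.5 · 0.1286
= 7.27 L

7.3 L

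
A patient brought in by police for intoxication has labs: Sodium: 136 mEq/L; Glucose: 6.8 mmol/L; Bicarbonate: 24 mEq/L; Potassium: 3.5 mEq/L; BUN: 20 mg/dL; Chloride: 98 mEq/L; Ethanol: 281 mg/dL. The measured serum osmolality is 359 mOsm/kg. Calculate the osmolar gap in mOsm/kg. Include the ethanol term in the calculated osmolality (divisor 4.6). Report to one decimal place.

Calculated osmolality = 2·Na + glucose + BUN/2.8 + ethanol/4.6
= 2·136 + 6.8 + 20/2.8 + 281/4.6
= 272 + 6.80 + 7.14 + 61.09
= 347.03 mOsm/kg ≈ 347.0 mOsm/kg
Osmolar gap = measured − calculated = 359 − 347.0 = 12.0 mOsm/kg

12.0 mOsm/kg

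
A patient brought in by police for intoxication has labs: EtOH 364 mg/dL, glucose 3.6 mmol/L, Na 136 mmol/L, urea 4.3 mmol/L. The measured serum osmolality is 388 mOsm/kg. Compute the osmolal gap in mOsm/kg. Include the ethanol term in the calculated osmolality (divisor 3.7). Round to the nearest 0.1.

9.7 mOsm/kg

Calculated osmolality = 2·Na + glucose + urea + ethanol/3.7
= 2·136 + 3.6 + 4.3 + 364/3.7
= 272 + 3.60 + 4.30 + 98.38
= 378.28 mOsm/kg ≈ 378.3 mOsm/kg
Osmolar gap = measured − calculated = 388 − 378.3 = 9.7 mOsm/kg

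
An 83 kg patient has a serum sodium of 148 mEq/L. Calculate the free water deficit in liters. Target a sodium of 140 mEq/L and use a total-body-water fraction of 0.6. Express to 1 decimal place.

TBW = 0.6 · 83 = 49.8 L
Free water deficit = TBW · (Na/140 − 1)
= 49.8 · (148/140 − 1)
= 49.8 · 0.0571
= 2.84 L

2.8 L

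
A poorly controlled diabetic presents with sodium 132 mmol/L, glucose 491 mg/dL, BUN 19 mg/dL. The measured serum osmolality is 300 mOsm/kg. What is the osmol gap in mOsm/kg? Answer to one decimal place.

Calculated osmolality = 2·Na + glucose/18 + BUN/2.8
= 2·132 + 491/18 + 19/2.8
= 264 + 27.28 + 6.79
= 298.07 mOsm/kg ≈ 298.1 mOsm/kg
Osmolar gap = measured − calculated = 300 − 298.1 = 1.9 mOsm/kg

1.9 mOsm/kg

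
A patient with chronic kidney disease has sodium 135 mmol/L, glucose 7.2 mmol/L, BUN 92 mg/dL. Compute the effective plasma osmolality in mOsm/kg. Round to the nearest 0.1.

Effective osmolality excludes urea (freely permeant across cell membranes):
2·Na + glucose
= 2·135 + 7.2
= 270 + 7.2
= 277.2 mOsm/kg

277.2 mOsm/kg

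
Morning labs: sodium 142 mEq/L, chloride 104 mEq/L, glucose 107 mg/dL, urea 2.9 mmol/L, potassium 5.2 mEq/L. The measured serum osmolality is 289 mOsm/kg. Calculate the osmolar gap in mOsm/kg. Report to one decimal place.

Calculated osmolality = 2·Na + glucose/18 + urea
= 2·142 + 107/18 + 2.9
= 284 + 5.94 + 2.90
= 292.84 mOsm/kg ≈ 292.8 mOsm/kg
Osmolar gap = measured − calculated = 289 − 292.8 = -3.8 mOsm/kg

-3.8 mOsm/kg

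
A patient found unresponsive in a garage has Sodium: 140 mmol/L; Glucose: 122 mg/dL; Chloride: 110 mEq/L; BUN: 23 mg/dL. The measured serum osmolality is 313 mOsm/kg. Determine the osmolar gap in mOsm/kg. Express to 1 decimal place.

18.0 mOsm/kg

Calculated osmolality = 2·Na + glucose/18 + BUN/2.8
= 2·140 + 122/18 + 23/2.8
= 280 + 6.78 + 8.21
= 294.99 mOsm/kg ≈ 295.0 mOsm/kg
Osmolar gap = measured − calculated = 313 − 295.0 = 18.0 mOsm/kg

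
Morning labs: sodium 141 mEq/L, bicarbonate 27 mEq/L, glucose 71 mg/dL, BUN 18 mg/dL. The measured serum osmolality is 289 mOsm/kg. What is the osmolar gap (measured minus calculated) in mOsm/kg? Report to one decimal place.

Calculated osmolality = 2·Na + glucose/18 + BUN/2.8
= 2·141 + 71/18 + 18/2.8
= 282 + 3.94 + 6.43
= 292.37 mOsm/kg ≈ 292.4 mOsm/kg
Osmolar gap = measured − calculated = 289 − 292.4 = -3.4 mOsm/kg

-3.4 mOsm/kg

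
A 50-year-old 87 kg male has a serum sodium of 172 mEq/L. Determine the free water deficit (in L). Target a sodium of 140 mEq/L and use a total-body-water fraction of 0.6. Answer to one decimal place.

11.9 L

TBW = 0.6 · 87 = 52.2 L
Free water deficit = TBW · (Na/140 − 1)
= 52.2 · (172/140 − 1)
= 52.2 · 0.2286
= 11.93 L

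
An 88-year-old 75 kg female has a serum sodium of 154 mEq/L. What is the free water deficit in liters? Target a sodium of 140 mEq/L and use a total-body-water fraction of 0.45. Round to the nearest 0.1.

TBW = 0.45 · 75 = 33.75 L
Free water deficit = TBW · (Na/140 − 1)
= 33.75 · (154/140 − 1)
= 33.75 · 0.1
= 3.38 L

3.4 L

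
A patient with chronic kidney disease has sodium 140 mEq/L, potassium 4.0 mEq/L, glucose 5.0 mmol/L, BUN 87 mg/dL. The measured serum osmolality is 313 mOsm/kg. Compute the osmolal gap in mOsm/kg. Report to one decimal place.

Calculated osmolality = 2·Na + glucose + BUN/2.8
= 2·140 + 5 + 87/2.8
= 280 + 5 + 31.07
= 316.07 mOsm/kg ≈ 316.1 mOsm/kg
Osmolar gap = measured − calculated = 313 − 316.1 = -3.1 mOsm/kg

-3.1 mOsm/kg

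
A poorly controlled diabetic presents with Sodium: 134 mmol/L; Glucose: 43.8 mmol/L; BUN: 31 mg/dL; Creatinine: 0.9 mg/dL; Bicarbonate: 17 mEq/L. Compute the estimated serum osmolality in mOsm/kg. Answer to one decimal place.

322.9 mOsm/kg

Calculated osmolality = 2·Na + glucose + BUN/2.8
= 2·134 + 43.8 + 31/2.8
= 268 + 43.80 + 11.07
= 322.87 mOsm/kg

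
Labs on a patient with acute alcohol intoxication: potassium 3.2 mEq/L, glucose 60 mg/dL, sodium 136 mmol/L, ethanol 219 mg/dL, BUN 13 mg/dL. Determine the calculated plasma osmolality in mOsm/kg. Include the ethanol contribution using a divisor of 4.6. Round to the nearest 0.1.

Calculated osmolality = 2·Na + glucose/18 + BUN/2.8 + ethanol/4.6
= 2·136 + 60/18 + 13/2.8 + 219/4.6
= 272 + 3.33 + 4.64 + 47.61
= 327.58 mOsm/kg

327.6 mOsm/kg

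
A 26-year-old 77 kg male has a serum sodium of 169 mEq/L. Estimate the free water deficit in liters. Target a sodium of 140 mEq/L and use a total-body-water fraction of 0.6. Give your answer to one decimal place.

9.6 L

TBW = 0.6 · 77 = 46.2 L
Free water deficit = TBW · (Na/140 − 1)
= 46.2 · (169/140 − 1)
= 46.2 · 0.2071
= 9.57 L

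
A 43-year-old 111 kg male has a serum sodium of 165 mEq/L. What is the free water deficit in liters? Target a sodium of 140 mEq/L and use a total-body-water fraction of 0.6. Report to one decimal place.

11.9 L

TBW = 0.6 · 111 = 66.6 L
Free water deficit = TBW · (Na/140 − 1)
= 66.6 · (165/140 − 1)
= 66.6 · 0.1786
= 11.89 L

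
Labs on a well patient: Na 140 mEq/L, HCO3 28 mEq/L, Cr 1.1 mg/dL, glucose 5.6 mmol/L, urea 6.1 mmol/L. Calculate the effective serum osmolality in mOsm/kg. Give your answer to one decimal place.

Effective osmolality excludes urea (freely permeant across cell membranes):
2·Na + glucose
= 2·140 + 5.6
= 280 + 5.6
= 285.6 mOsm/kg

285.6 mOsm/kg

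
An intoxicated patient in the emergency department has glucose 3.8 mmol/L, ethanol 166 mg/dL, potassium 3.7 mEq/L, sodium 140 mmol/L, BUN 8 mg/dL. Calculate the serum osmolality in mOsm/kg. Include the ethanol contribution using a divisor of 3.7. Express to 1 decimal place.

331.5 mOsm/kg

Calculated osmolality = 2·Na + glucose + BUN/2.8 + ethanol/3.7
= 2·140 + 3.8 + 8/2.8 + 166/3.7
= 280 + 3.80 + 2.86 + 44.86
= 331.52 mOsm/kg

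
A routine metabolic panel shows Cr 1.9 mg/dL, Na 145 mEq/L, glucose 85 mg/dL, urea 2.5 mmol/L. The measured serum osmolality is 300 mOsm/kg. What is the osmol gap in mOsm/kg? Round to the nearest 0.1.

Calculated osmolality = 2·Na + glucose/18 + urea
= 2·145 + 85/18 + 2.5
= 290 + 4.72 + 2.50
= 297.22 mOsm/kg ≈ 297.2 mOsm/kg
Osmolar gap = measured − calculated = 300 − 297.2 = 2.8 mOsm/kg

2.8 mOsm/kg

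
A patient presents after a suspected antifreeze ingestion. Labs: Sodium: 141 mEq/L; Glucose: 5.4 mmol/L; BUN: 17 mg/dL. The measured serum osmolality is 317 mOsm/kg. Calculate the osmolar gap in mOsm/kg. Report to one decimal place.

Calculated osmolality = 2·Na + glucose + BUN/2.8
= 2·141 + 5.4 + 17/2.8
= 282 + 5.40 + 6.07
= 293.47 mOsm/kg ≈ 293.5 mOsm/kg
Osmolar gap = measured − calculated = 317 − 293.5 = 23.5 mOsm/kg

23.5 mOsm/kg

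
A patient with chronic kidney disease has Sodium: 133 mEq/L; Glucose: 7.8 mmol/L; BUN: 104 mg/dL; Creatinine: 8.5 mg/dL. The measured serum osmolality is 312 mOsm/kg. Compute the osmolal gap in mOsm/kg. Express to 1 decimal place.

1.1 mOsm/kg

Calculated osmolality = 2·Na + glucose + BUN/2.8
= 2·133 + 7.8 + 104/2.8
= 266 + 7.80 + 37.14
= 310.94 mOsm/kg ≈ 310.9 mOsm/kg
Osmolar gap = measured − calculated = 312 − 310.9 = 1.1 mOsm/kg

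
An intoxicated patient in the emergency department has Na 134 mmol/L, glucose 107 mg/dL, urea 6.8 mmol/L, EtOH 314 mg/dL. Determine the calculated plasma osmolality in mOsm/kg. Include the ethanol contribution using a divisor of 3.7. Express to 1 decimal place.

Calculated osmolality = 2·Na + glucose/18 + urea + ethanol/3.7
= 2·134 + 107/18 + 6.8 + 314/3.7
= 268 + 5.94 + 6.80 + 84.86
= 365.6 mOsm/kg

365.6 mOsm/kg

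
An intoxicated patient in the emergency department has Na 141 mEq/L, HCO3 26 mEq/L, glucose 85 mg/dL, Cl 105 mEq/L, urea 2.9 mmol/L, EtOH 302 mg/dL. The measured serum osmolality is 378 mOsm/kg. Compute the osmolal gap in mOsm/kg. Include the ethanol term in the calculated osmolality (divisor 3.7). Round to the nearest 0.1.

6.8 mOsm/kg

Calculated osmolality = 2·Na + glucose/18 + urea + ethanol/3.7
= 2·141 + 85/18 + 2.9 + 302/3.7
= 282 + 4.72 + 2.90 + 81.62
= 371.24 mOsm/kg ≈ 371.2 mOsm/kg
Osmolar gap = measured − calculated = 378 − 371.2 = 6.8 mOsm/kg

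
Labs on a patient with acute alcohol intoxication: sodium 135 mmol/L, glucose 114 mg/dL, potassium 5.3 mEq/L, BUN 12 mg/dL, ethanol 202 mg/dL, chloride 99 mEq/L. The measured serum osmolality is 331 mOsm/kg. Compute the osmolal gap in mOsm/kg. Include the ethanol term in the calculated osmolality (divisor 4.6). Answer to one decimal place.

6.5 mOsm/kg

Calculated osmolality = 2·Na + glucose/18 + BUN/2.8 + ethanol/4.6
= 2·135 + 114/18 + 12/2.8 + 202/4.6
= 270 + 6.33 + 4.29 + 43.91
= 324.53 mOsm/kg ≈ 324.5 mOsm/kg
Osmolar gap = measured − calculated = 331 − 324.5 = 6.5 mOsm/kg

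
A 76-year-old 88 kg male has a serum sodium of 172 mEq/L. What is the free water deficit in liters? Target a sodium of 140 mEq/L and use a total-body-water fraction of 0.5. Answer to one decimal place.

10.1 L

TBW = 0.5 · 88 = 44 L
Free water deficit = TBW · (Na/140 − 1)
= 44 · (172/140 − 1)
= 44 · 0.2286
= 10.06 L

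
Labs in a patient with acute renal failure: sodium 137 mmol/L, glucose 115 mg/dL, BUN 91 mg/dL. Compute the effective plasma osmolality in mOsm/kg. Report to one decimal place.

Effective osmolality excludes urea (freely permeant across cell membranes):
2·Na + glucose/18
= 2·137 + 115/18
= 274 + 6.39
= 280.39 mOsm/kg

280.4 mOsm/kg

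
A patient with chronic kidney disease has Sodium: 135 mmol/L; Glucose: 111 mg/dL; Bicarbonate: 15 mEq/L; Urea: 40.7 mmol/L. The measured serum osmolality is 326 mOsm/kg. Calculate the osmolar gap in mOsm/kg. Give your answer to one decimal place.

Calculated osmolality = 2·Na + glucose/18 + urea
= 2·135 + 111/18 + 40.7
= 270 + 6.17 + 40.70
= 316.87 mOsm/kg ≈ 316.9 mOsm/kg
Osmolar gap = measured − calculated = 326 − 316.9 = 9.1 mOsm/kg

9.1 mOsm/kg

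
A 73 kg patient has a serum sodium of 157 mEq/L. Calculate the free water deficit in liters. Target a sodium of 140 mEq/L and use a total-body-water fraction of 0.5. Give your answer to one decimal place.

TBW = 0.5 · 73 = 36.5 L
Free water deficit = TBW · (Na/140 − 1)
= 36.5 · (157/140 − 1)
= 36.5 · 0.1214
= 4.43 L

4.4 L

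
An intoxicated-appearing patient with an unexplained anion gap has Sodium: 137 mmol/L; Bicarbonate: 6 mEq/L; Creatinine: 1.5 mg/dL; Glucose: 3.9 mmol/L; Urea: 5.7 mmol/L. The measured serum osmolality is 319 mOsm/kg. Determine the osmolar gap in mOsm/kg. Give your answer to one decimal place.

35.4 mOsm/kg

Calculated osmolality = 2·Na + glucose + urea
= 2·137 + 3.9 + 5.7
= 274 + 3.90 + 5.70
= 283.6 mOsm/kg ≈ 283.6 mOsm/kg
Osmolar gap = measured − calculated = 319 − 283.6 = 35.4 mOsm/kg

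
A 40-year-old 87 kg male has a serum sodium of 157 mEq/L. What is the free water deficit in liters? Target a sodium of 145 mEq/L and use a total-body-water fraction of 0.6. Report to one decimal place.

TBW = 0.6 · 87 = 52.2 L
Free water deficit = TBW · (Na/145 − 1)
= 52.2 · (157/145 − 1)
= 52.2 · 0.0828
= 4.32 L

4.3 L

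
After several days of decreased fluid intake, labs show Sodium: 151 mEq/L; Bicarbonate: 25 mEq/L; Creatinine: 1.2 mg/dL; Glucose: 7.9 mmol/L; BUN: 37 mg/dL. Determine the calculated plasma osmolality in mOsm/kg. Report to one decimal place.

323.1 mOsm/kg

Calculated osmolality = 2·Na + glucose + BUN/2.8
= 2·151 + 7.9 + 37/2.8
= 302 + 7.90 + 13.21
= 323.11 mOsm/kg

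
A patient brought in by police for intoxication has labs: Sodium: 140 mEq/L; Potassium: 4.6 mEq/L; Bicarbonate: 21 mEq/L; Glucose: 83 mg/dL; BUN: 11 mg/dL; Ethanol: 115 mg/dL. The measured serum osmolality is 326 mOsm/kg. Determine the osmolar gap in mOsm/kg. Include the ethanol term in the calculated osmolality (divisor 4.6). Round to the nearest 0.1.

12.5 mOsm/kg

Calculated osmolality = 2·Na + glucose/18 + BUN/2.8 + ethanol/4.6
= 2·140 + 83/18 + 11/2.8 + 115/4.6
= 280 + 4.61 + 3.93 + 25
= 313.54 mOsm/kg ≈ 313.5 mOsm/kg
Osmolar gap = measured − calculated = 326 − 313.5 = 12.5 mOsm/kg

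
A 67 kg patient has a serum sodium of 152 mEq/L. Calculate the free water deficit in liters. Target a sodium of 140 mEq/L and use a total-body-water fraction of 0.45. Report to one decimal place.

TBW = 0.45 · 67 = 30.15 L
Free water deficit = TBW · (Na/140 − 1)
= 30.15 · (152/140 − 1)
= 30.15 · 0.0857
= 2.58 L

2.6 L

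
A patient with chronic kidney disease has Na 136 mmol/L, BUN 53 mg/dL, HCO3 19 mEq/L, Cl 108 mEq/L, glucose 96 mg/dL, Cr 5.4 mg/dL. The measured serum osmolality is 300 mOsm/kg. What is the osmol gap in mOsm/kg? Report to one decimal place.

Calculated osmolality = 2·Na + glucose/18 + BUN/2.8
= 2·136 + 96/18 + 53/2.8
= 272 + 5.33 + 18.93
= 296.26 mOsm/kg ≈ 296.3 mOsm/kg
Osmolar gap = measured − calculated = 300 − 296.3 = 3.7 mOsm/kg

3.7 mOsm/kg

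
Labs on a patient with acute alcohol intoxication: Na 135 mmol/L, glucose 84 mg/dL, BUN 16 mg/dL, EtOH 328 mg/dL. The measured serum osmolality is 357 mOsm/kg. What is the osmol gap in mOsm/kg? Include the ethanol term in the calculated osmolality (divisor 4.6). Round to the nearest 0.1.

5.3 mOsm/kg

Calculated osmolality = 2·Na + glucose/18 + BUN/2.8 + ethanol/4.6
= 2·135 + 84/18 + 16/2.8 + 328/4.6
= 270 + 4.67 + 5.71 + 71.30
= 351.68 mOsm/kg ≈ 351.7 mOsm/kg
Osmolar gap = measured − calculated = 357 − 351.7 = 5.3 mOsm/kg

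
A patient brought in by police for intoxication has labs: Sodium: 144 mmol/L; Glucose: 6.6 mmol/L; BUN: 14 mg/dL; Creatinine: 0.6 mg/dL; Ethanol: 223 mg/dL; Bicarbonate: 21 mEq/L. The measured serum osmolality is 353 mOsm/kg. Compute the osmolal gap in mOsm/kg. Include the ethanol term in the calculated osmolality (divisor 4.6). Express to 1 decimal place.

4.9 mOsm/kg

Calculated osmolality = 2·Na + glucose + BUN/2.8 + ethanol/4.6
= 2·144 + 6.6 + 14/2.8 + 223/4.6
= 288 + 6.60 + 5 + 48.48
= 348.08 mOsm/kg ≈ 348.1 mOsm/kg
Osmolar gap = measured − calculated = 353 − 348.1 = 4.9 mOsm/kg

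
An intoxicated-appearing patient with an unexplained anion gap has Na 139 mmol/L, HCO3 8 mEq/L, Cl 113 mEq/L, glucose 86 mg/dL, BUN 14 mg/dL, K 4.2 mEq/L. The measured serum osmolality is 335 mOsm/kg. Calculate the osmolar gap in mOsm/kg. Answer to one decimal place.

Calculated osmolality = 2·Na + glucose/18 + BUN/2.8
= 2·139 + 86/18 + 14/2.8
= 278 + 4.78 + 5
= 287.78 mOsm/kg ≈ 287.8 mOsm/kg
Osmolar gap = measured − calculated = 335 − 287.8 = 47.2 mOsm/kg

47.2 mOsm/kg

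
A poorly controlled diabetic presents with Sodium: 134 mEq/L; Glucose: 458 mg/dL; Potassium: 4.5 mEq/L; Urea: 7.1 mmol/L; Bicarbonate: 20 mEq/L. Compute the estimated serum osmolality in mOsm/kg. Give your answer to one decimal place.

Calculated osmolality = 2·Na + glucose/18 + urea
= 2·134 + 458/18 + 7.1
= 268 + 25.44 + 7.10
= 300.54 mOsm/kg

300.5 mOsm/kg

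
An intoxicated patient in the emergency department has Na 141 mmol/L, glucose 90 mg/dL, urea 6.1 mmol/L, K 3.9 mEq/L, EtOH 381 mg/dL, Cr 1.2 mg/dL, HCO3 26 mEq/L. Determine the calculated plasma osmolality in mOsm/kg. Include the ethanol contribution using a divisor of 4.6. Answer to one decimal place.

375.9 mOsm/kg

Calculated osmolality = 2·Na + glucose/18 + urea + ethanol/4.6
= 2·141 + 90/18 + 6.1 + 381/4.6
= 282 + 5 + 6.10 + 82.83
= 375.93 mOsm/kg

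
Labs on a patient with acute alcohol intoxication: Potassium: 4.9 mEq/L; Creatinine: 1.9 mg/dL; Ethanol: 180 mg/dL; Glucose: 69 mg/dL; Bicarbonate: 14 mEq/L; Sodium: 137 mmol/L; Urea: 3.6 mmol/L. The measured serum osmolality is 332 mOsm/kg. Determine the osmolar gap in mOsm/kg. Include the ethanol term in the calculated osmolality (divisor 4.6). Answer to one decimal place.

11.4 mOsm/kg

Calculated osmolality = 2·Na + glucose/18 + urea + ethanol/4.6
= 2·137 + 69/18 + 3.6 + 180/4.6
= 274 + 3.83 + 3.60 + 39.13
= 320.56 mOsm/kg ≈ 320.6 mOsm/kg
Osmolar gap = measured − calculated = 332 − 320.6 = 11.4 mOsm/kg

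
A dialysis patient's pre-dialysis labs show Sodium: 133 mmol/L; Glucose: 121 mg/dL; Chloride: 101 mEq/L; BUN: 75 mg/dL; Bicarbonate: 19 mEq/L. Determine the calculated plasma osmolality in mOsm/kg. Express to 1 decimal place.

299.5 mOsm/kg

Calculated osmolality = 2·Na + glucose/18 + BUN/2.8
= 2·133 + 121/18 + 75/2.8
= 266 + 6.72 + 26.79
= 299.51 mOsm/kg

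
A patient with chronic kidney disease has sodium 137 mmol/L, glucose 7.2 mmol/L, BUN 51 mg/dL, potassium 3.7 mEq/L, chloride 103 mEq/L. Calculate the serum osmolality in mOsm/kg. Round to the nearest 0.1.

299.4 mOsm/kg

Calculated osmolality = 2·Na + glucose + BUN/2.8
= 2·137 + 7.2 + 51/2.8
= 274 + 7.20 + 18.21
= 299.41 mOsm/kg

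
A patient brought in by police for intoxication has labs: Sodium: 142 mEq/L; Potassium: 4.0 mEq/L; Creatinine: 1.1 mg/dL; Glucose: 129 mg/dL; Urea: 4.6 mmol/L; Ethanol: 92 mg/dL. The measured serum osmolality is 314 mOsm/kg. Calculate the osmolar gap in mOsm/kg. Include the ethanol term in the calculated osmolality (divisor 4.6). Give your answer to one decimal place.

Calculated osmolality = 2·Na + glucose/18 + urea + ethanol/4.6
= 2·142 + 129/18 + 4.6 + 92/4.6
= 284 + 7.17 + 4.60 + 20
= 315.77 mOsm/kg ≈ 315.8 mOsm/kg
Osmolar gap = measured − calculated = 314 − 315.8 = -1.8 mOsm/kg

-1.8 mOsm/kg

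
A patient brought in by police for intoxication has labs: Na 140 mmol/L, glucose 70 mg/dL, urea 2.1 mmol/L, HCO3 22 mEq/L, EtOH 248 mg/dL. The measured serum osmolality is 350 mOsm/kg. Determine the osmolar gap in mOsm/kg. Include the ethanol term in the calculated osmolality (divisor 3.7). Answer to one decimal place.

Calculated osmolality = 2·Na + glucose/18 + urea + ethanol/3.7
= 2·140 + 70/18 + 2.1 + 248/3.7
= 280 + 3.89 + 2.10 + 67.03
= 353.02 mOsm/kg ≈ 353.0 mOsm/kg
Osmolar gap = measured − calculated = 350 − 353.0 = -3.0 mOsm/kg

-3.0 mOsm/kg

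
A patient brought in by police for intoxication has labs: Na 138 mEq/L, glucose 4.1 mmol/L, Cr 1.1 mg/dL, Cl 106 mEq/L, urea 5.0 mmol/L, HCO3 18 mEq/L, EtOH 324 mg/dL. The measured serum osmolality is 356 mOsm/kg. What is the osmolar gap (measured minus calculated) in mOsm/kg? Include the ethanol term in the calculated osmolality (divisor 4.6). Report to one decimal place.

Calculated osmolality = 2·Na + glucose + urea + ethanol/4.6
= 2·138 + 4.1 + 5 + 324/4.6
= 276 + 4.10 + 5 + 70.43
= 355.53 mOsm/kg ≈ 355.5 mOsm/kg
Osmolar gap = measured − calculated = 356 − 355.5 = 0.5 mOsm/kg

0.5 mOsm/kg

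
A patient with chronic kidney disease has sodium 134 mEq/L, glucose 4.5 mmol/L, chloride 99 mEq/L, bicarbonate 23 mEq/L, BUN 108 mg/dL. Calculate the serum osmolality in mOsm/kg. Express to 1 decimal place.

311.1 mOsm/kg

Calculated osmolality = 2·Na + glucose + BUN/2.8
= 2·134 + 4.5 + 108/2.8
= 268 + 4.50 + 38.57
= 311.07 mOsm/kg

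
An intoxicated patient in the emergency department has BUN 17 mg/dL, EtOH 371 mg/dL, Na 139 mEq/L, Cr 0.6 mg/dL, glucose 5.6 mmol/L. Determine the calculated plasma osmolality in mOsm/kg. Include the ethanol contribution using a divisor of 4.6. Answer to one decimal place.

370.3 mOsm/kg

Calculated osmolality = 2·Na + glucose + BUN/2.8 + ethanol/4.6
= 2·139 + 5.6 + 17/2.8 + 371/4.6
= 278 + 5.60 + 6.07 + 80.65
= 370.32 mOsm/kg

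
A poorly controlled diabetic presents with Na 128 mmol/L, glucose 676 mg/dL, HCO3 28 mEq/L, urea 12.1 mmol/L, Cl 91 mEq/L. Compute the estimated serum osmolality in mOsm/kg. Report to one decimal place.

Calculated osmolality = 2·Na + glucose/18 + urea
= 2·128 + 676/18 + 12.1
= 256 + 37.56 + 12.10
= 305.66 mOsm/kg

305.7 mOsm/kg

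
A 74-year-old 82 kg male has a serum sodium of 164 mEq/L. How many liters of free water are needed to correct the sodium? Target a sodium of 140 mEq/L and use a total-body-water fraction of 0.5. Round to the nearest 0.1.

7.0 L

TBW = 0.5 · 82 = 41 L
Free water deficit = TBW · (Na/140 − 1)
= 41 · (164/140 − 1)
= 41 · 0.1714
= 7.03 L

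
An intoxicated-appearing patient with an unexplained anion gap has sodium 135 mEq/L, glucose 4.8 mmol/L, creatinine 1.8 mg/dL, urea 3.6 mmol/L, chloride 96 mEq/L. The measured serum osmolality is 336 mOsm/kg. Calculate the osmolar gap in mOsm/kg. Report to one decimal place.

57.6 mOsm/kg

Calculated osmolality = 2·Na + glucose + urea
= 2·135 + 4.8 + 3.6
= 270 + 4.80 + 3.60
= 278.4 mOsm/kg ≈ 278.4 mOsm/kg
Osmolar gap = measured − calculated = 336 − 278.4 = 57.6 mOsm/kg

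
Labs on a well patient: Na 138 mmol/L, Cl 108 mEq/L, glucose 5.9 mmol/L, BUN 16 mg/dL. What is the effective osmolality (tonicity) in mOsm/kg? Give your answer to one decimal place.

281.9 mOsm/kg

Effective osmolality excludes urea (freely permeant across cell membranes):
2·Na + glucose
= 2·138 + 5.9
= 276 + 5.9
= 281.9 mOsm/kg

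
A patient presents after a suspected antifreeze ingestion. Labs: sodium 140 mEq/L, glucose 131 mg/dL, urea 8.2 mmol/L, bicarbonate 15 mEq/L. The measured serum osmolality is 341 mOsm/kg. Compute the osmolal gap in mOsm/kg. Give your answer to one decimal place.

Calculated osmolality = 2·Na + glucose/18 + urea
= 2·140 + 131/18 + 8.2
= 280 + 7.28 + 8.20
= 295.48 mOsm/kg ≈ 295.5 mOsm/kg
Osmolar gap = measured − calculated = 341 − 295.5 = 45.5 mOsm/kg

45.5 mOsm/kg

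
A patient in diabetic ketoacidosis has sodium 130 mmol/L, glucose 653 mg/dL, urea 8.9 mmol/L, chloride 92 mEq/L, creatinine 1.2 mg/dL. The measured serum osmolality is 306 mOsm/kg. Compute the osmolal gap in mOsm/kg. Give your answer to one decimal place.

Calculated osmolality = 2·Na + glucose/18 + urea
= 2·130 + 653/18 + 8.9
= 260 + 36.28 + 8.90
= 305.18 mOsm/kg ≈ 305.2 mOsm/kg
Osmolar gap = measured − calculated = 306 − 305.2 = 0.8 mOsm/kg

0.8 mOsm/kg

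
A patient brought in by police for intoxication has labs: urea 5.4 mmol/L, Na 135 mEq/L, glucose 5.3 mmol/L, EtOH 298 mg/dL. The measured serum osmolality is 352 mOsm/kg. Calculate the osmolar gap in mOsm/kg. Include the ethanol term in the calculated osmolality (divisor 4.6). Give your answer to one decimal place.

Calculated osmolality = 2·Na + glucose + urea + ethanol/4.6
= 2·135 + 5.3 + 5.4 + 298/4.6
= 270 + 5.30 + 5.40 + 64.78
= 345.48 mOsm/kg ≈ 345.5 mOsm/kg
Osmolar gap = measured − calculated = 352 − 345.5 = 6.5 mOsm/kg

6.5 mOsm/kg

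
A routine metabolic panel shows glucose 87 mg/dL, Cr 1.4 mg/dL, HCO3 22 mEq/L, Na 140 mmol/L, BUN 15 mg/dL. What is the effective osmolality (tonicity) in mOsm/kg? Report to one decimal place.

284.8 mOsm/kg

Effective osmolality excludes urea (freely permeant across cell membranes):
2·Na + glucose/18
= 2·140 + 87/18
= 280 + 4.83
= 284.83 mOsm/kg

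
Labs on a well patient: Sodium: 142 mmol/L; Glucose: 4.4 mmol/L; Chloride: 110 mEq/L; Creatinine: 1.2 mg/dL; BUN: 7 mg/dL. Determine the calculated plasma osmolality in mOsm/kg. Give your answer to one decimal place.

Calculated osmolality = 2·Na + glucose + BUN/2.8
= 2·142 + 4.4 + 7/2.8
= 284 + 4.40 + 2.50
= 290.9 mOsm/kg

290.9 mOsm/kg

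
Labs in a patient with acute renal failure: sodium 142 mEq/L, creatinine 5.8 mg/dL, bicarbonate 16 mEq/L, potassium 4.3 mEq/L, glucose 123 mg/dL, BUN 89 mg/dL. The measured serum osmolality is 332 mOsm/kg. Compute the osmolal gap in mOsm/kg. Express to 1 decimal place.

9.4 mOsm/kg

Calculated osmolality = 2·Na + glucose/18 + BUN/2.8
= 2·142 + 123/18 + 89/2.8
= 284 + 6.83 + 31.79
= 322.62 mOsm/kg ≈ 322.6 mOsm/kg
Osmolar gap = measured − calculated = 332 − 322.6 = 9.4 mOsm/kg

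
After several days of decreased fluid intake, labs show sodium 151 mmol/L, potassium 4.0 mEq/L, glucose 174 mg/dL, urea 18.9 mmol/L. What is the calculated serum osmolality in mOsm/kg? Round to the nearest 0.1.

Calculated osmolality = 2·Na + glucose/18 + urea
= 2·151 + 174/18 + 18.9
= 302 + 9.67 + 18.90
= 330.57 mOsm/kg

330.6 mOsm/kg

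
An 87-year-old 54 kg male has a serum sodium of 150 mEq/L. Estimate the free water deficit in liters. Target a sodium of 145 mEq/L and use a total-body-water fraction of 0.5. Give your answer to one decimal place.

TBW = 0.5 · 54 = 27 L
Free water deficit = TBW · (Na/145 − 1)
= 27 · (150/145 − 1)
= 27 · 0.0345
= 0.93 L

0.9 L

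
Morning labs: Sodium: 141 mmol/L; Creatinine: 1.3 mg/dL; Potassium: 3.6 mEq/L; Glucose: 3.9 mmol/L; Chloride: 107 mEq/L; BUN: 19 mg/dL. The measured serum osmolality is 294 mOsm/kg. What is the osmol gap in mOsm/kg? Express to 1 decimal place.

Calculated osmolality = 2·Na + glucose + BUN/2.8
= 2·141 + 3.9 + 19/2.8
= 282 + 3.90 + 6.79
= 292.69 mOsm/kg ≈ 292.7 mOsm/kg
Osmolar gap = measured − calculated = 294 − 292.7 = 1.3 mOsm/kg

1.3 mOsm/kg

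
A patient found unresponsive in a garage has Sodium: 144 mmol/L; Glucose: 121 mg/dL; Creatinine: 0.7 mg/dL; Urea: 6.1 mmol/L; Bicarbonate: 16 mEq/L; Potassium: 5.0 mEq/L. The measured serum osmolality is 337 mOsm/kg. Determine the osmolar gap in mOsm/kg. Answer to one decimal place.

36.2 mOsm/kg

Calculated osmolality = 2·Na + glucose/18 + urea
= 2·144 + 121/18 + 6.1
= 288 + 6.72 + 6.10
= 300.82 mOsm/kg ≈ 300.8 mOsm/kg
Osmolar gap = measured − calculated = 337 − 300.8 = 36.2 mOsm/kg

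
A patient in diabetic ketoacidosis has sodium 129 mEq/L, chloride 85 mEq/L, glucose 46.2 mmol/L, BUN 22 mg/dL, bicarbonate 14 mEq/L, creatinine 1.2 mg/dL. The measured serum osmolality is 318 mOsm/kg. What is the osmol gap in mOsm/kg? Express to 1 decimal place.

Calculated osmolality = 2·Na + glucose + BUN/2.8
= 2·129 + 46.2 + 22/2.8
= 258 + 46.20 + 7.86
= 312.06 mOsm/kg ≈ 312.1 mOsm/kg
Osmolar gap = measured − calculated = 318 − 312.1 = 5.9 mOsm/kg

5.9 mOsm/kg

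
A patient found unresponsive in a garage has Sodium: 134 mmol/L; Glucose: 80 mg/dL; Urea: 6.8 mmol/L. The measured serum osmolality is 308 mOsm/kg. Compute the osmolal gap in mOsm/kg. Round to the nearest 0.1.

28.8 mOsm/kg

Calculated osmolality = 2·Na + glucose/18 + urea
= 2·134 + 80/18 + 6.8
= 268 + 4.44 + 6.80
= 279.24 mOsm/kg ≈ 279.2 mOsm/kg
Osmolar gap = measured − calculated = 308 − 279.2 = 28.8 mOsm/kg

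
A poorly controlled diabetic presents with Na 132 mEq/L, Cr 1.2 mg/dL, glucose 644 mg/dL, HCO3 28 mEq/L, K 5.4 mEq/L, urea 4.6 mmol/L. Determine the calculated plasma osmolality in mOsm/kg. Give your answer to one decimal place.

304.4 mOsm/kg

Calculated osmolality = 2·Na + glucose/18 + urea
= 2·132 + 644/18 + 4.6
= 264 + 35.78 + 4.60
= 304.38 mOsm/kg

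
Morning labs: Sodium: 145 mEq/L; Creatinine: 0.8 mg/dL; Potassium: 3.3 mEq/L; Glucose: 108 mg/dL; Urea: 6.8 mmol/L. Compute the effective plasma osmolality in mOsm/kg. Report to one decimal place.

296.0 mOsm/kg

Effective osmolality excludes urea (freely permeant across cell membranes):
2·Na + glucose/18
= 2·145 + 108/18
= 290 + 6
= 296 mOsm/kg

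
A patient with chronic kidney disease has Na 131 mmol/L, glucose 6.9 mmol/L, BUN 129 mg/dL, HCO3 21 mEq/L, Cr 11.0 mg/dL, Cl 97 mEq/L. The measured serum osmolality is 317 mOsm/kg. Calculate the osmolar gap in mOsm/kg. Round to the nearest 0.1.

2.0 mOsm/kg

Calculated osmolality = 2·Na + glucose + BUN/2.8
= 2·131 + 6.9 + 129/2.8
= 262 + 6.90 + 46.07
= 314.97 mOsm/kg ≈ 315.0 mOsm/kg
Osmolar gap = measured − calculated = 317 − 315.0 = 2.0 mOsm/kg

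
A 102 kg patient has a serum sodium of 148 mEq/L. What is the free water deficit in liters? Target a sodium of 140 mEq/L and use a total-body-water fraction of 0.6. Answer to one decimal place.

3.5 L

TBW = 0.6 · 102 = 61.2 L
Free water deficit = TBW · (Na/140 − 1)
= 61.2 · (148/140 − 1)
= 61.2 · 0.0571
= 3.49 L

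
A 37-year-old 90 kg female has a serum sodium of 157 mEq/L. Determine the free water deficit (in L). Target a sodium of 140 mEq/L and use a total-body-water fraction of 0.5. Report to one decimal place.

5.5 L

TBW = 0.5 · 90 = 45 L
Free water deficit = TBW · (Na/140 − 1)
= 45 · (157/140 − 1)
= 45 · 0.1214
= 5.46 L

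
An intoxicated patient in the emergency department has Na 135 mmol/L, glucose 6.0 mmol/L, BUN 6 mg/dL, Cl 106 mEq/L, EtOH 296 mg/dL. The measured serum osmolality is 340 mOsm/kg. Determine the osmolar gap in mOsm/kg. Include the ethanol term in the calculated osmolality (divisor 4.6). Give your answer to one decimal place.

Calculated osmolality = 2·Na + glucose + BUN/2.8 + ethanol/4.6
= 2·135 + 6 + 6/2.8 + 296/4.6
= 270 + 6 + 2.14 + 64.35
= 342.49 mOsm/kg ≈ 342.5 mOsm/kg
Osmolar gap = measured − calculated = 340 − 342.5 = -2.5 mOsm/kg

-2.5 mOsm/kg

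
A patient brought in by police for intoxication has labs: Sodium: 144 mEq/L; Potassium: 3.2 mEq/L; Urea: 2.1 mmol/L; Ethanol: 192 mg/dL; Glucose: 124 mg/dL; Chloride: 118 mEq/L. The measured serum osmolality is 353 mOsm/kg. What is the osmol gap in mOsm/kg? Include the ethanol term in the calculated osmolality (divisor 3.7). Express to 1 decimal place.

4.1 mOsm/kg

Calculated osmolality = 2·Na + glucose/18 + urea + ethanol/3.7
= 2·144 + 124/18 + 2.1 + 192/3.7
= 288 + 6.89 + 2.10 + 51.89
= 348.88 mOsm/kg ≈ 348.9 mOsm/kg
Osmolar gap = measured − calculated = 353 − 348.9 = 4.1 mOsm/kg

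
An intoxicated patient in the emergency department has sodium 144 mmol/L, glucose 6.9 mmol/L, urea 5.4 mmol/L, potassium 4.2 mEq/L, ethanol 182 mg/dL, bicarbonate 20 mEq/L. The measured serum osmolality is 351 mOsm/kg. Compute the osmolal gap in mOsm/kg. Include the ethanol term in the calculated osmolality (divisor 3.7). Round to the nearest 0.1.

1.5 mOsm/kg

Calculated osmolality = 2·Na + glucose + urea + ethanol/3.7
= 2·144 + 6.9 + 5.4 + 182/3.7
= 288 + 6.90 + 5.40 + 49.19
= 349.49 mOsm/kg ≈ 349.5 mOsm/kg
Osmolar gap = measured − calculated = 351 − 349.5 = 1.5 mOsm/kg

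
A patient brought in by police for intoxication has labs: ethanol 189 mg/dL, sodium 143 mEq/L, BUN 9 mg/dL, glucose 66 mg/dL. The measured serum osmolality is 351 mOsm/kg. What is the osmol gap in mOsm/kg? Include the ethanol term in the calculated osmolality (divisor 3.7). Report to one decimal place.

7.0 mOsm/kg

Calculated osmolality = 2·Na + glucose/18 + BUN/2.8 + ethanol/3.7
= 2·143 + 66/18 + 9/2.8 + 189/3.7
= 286 + 3.67 + 3.21 + 51.08
= 343.96 mOsm/kg ≈ 344.0 mOsm/kg
Osmolar gap = measured − calculated = 351 − 344.0 = 7.0 mOsm/kg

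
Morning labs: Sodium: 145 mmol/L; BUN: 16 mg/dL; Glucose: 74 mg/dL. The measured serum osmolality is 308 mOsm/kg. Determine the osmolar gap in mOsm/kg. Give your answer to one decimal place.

Calculated osmolality = 2·Na + glucose/18 + BUN/2.8
= 2·145 + 74/18 + 16/2.8
= 290 + 4.11 + 5.71
= 299.82 mOsm/kg ≈ 299.8 mOsm/kg
Osmolar gap = measured − calculated = 308 − 299.8 = 8.2 mOsm/kg

8.2 mOsm/kg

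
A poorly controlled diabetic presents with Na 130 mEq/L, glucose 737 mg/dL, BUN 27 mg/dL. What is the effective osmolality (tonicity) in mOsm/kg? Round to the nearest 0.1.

Effective osmolality excludes urea (freely permeant across cell membranes):
2·Na + glucose/18
= 2·130 + 737/18
= 260 + 40.94
= 300.94 mOsm/kg

300.9 mOsm/kg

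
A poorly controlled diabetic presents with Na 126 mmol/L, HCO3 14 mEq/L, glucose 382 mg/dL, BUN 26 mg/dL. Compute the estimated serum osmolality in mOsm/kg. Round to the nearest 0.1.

Calculated osmolality = 2·Na + glucose/18 + BUN/2.8
= 2·126 + 382/18 + 26/2.8
= 252 + 21.22 + 9.29
= 282.51 mOsm/kg

282.5 mOsm/kg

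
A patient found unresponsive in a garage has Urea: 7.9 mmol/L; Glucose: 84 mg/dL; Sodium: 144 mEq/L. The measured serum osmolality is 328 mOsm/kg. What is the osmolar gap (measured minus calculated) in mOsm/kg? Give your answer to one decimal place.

Calculated osmolality = 2·Na + glucose/18 + urea
= 2·144 + 84/18 + 7.9
= 288 + 4.67 + 7.90
= 300.57 mOsm/kg ≈ 300.6 mOsm/kg
Osmolar gap = measured − calculated = 328 − 300.6 = 27.4 mOsm/kg

27.4 mOsm/kg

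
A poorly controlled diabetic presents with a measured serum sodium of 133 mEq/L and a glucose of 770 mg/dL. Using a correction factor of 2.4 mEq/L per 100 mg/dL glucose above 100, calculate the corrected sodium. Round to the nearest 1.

149 mEq/L

Corrected Na = measured Na + 2.4 · (glucose − 100)/100
= 133 + 2.4 · (770 − 100)/100
= 133 + 16.1
= 149.1 mEq/L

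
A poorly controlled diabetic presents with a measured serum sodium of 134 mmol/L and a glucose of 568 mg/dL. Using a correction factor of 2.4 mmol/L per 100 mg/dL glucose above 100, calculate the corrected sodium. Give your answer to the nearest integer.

145 mmol/L

Corrected Na = measured Na + 2.4 · (glucose − 100)/100
= 134 + 2.4 · (568 − 100)/100
= 134 + 11.2
= 145.2 mmol/L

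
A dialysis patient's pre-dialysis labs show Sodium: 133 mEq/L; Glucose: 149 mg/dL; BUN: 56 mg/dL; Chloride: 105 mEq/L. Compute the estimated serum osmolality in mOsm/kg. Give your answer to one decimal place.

Calculated osmolality = 2·Na + glucose/18 + BUN/2.8
= 2·133 + 149/18 + 56/2.8
= 266 + 8.28 + 20
= 294.28 mOsm/kg

294.3 mOsm/kg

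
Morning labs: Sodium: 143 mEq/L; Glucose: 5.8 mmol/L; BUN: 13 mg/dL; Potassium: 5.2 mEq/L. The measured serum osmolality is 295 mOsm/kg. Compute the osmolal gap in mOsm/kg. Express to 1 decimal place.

-1.4 mOsm/kg

Calculated osmolality = 2·Na + glucose + BUN/2.8
= 2·143 + 5.8 + 13/2.8
= 286 + 5.80 + 4.64
= 296.44 mOsm/kg ≈ 296.4 mOsm/kg
Osmolar gap = measured − calculated = 295 − 296.4 = -1.4 mOsm/kg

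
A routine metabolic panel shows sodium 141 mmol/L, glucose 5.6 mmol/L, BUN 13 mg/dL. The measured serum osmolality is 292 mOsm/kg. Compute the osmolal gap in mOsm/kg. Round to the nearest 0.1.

-0.2 mOsm/kg

Calculated osmolality = 2·Na + glucose + BUN/2.8
= 2·141 + 5.6 + 13/2.8
= 282 + 5.60 + 4.64
= 292.24 mOsm/kg ≈ 292.2 mOsm/kg
Osmolar gap = measured − calculated = 292 − 292.2 = -0.2 mOsm/kg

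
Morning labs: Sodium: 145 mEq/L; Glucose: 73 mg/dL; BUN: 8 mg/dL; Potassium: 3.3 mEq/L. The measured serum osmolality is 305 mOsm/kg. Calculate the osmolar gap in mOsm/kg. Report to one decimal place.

Calculated osmolality = 2·Na + glucose/18 + BUN/2.8
= 2·145 + 73/18 + 8/2.8
= 290 + 4.06 + 2.86
= 296.92 mOsm/kg ≈ 296.9 mOsm/kg
Osmolar gap = measured − calculated = 305 − 296.9 = 8.1 mOsm/kg

8.1 mOsm/kg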